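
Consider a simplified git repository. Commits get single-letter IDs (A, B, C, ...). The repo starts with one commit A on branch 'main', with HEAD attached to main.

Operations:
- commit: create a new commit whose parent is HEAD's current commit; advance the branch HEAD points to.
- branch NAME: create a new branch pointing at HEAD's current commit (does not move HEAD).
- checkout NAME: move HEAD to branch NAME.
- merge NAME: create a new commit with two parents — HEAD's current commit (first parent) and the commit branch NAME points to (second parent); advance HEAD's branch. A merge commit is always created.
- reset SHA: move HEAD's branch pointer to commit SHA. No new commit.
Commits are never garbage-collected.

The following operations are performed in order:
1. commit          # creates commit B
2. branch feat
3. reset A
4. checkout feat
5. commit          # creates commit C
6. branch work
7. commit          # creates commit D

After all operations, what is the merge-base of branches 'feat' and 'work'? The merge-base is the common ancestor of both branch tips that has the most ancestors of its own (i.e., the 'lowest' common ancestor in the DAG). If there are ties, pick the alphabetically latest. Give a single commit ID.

After op 1 (commit): HEAD=main@B [main=B]
After op 2 (branch): HEAD=main@B [feat=B main=B]
After op 3 (reset): HEAD=main@A [feat=B main=A]
After op 4 (checkout): HEAD=feat@B [feat=B main=A]
After op 5 (commit): HEAD=feat@C [feat=C main=A]
After op 6 (branch): HEAD=feat@C [feat=C main=A work=C]
After op 7 (commit): HEAD=feat@D [feat=D main=A work=C]
ancestors(feat=D): ['A', 'B', 'C', 'D']
ancestors(work=C): ['A', 'B', 'C']
common: ['A', 'B', 'C']

Answer: C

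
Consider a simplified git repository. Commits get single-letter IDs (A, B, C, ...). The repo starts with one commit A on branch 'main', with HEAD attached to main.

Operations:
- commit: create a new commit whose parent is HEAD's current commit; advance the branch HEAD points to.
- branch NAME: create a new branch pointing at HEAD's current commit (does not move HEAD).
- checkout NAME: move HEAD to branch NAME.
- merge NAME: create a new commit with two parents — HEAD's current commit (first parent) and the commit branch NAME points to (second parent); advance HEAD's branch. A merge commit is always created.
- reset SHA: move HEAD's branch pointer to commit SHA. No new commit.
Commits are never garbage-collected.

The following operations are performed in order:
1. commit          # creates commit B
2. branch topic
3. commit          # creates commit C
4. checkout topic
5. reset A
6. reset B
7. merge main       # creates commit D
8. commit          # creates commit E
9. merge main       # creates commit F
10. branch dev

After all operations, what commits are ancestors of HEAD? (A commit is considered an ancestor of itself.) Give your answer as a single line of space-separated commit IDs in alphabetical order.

Answer: A B C D E F

Derivation:
After op 1 (commit): HEAD=main@B [main=B]
After op 2 (branch): HEAD=main@B [main=B topic=B]
After op 3 (commit): HEAD=main@C [main=C topic=B]
After op 4 (checkout): HEAD=topic@B [main=C topic=B]
After op 5 (reset): HEAD=topic@A [main=C topic=A]
After op 6 (reset): HEAD=topic@B [main=C topic=B]
After op 7 (merge): HEAD=topic@D [main=C topic=D]
After op 8 (commit): HEAD=topic@E [main=C topic=E]
After op 9 (merge): HEAD=topic@F [main=C topic=F]
After op 10 (branch): HEAD=topic@F [dev=F main=C topic=F]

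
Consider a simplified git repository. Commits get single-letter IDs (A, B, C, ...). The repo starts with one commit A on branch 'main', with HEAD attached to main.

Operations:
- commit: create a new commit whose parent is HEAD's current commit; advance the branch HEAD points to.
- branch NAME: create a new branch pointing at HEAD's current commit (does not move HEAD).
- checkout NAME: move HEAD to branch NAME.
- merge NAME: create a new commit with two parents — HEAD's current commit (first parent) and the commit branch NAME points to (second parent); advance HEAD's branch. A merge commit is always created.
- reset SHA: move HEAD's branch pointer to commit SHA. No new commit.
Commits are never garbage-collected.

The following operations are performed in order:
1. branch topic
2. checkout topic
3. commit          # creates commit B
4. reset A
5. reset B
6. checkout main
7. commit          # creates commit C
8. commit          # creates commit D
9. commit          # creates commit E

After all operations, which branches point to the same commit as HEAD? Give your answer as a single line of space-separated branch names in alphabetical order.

After op 1 (branch): HEAD=main@A [main=A topic=A]
After op 2 (checkout): HEAD=topic@A [main=A topic=A]
After op 3 (commit): HEAD=topic@B [main=A topic=B]
After op 4 (reset): HEAD=topic@A [main=A topic=A]
After op 5 (reset): HEAD=topic@B [main=A topic=B]
After op 6 (checkout): HEAD=main@A [main=A topic=B]
After op 7 (commit): HEAD=main@C [main=C topic=B]
After op 8 (commit): HEAD=main@D [main=D topic=B]
After op 9 (commit): HEAD=main@E [main=E topic=B]

Answer: main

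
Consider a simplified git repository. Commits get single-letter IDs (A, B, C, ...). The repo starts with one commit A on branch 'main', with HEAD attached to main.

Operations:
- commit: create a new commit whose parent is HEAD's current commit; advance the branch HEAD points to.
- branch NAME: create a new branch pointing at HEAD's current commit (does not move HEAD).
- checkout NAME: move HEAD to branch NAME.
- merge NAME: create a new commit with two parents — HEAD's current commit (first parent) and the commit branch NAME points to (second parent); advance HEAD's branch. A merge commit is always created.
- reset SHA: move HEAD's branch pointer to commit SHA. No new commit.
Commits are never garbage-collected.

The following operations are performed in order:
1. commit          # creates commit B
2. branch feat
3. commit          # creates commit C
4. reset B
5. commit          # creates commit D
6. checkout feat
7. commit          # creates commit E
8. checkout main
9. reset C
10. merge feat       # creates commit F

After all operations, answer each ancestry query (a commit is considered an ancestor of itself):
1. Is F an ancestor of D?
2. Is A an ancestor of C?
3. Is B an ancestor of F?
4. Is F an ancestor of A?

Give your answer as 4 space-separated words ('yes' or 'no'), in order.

Answer: no yes yes no

Derivation:
After op 1 (commit): HEAD=main@B [main=B]
After op 2 (branch): HEAD=main@B [feat=B main=B]
After op 3 (commit): HEAD=main@C [feat=B main=C]
After op 4 (reset): HEAD=main@B [feat=B main=B]
After op 5 (commit): HEAD=main@D [feat=B main=D]
After op 6 (checkout): HEAD=feat@B [feat=B main=D]
After op 7 (commit): HEAD=feat@E [feat=E main=D]
After op 8 (checkout): HEAD=main@D [feat=E main=D]
After op 9 (reset): HEAD=main@C [feat=E main=C]
After op 10 (merge): HEAD=main@F [feat=E main=F]
ancestors(D) = {A,B,D}; F in? no
ancestors(C) = {A,B,C}; A in? yes
ancestors(F) = {A,B,C,E,F}; B in? yes
ancestors(A) = {A}; F in? no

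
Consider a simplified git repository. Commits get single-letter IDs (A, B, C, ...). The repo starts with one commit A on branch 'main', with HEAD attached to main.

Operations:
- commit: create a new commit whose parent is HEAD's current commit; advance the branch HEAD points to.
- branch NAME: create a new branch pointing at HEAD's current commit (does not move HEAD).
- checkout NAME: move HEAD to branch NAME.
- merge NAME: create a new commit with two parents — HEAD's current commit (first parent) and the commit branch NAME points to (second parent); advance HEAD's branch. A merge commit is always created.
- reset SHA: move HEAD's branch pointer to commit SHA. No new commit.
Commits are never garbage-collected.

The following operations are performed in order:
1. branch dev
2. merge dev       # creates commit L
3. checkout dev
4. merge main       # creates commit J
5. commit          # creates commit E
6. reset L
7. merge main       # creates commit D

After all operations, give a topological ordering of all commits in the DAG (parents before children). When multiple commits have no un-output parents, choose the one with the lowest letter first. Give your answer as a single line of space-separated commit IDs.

Answer: A L D J E

Derivation:
After op 1 (branch): HEAD=main@A [dev=A main=A]
After op 2 (merge): HEAD=main@L [dev=A main=L]
After op 3 (checkout): HEAD=dev@A [dev=A main=L]
After op 4 (merge): HEAD=dev@J [dev=J main=L]
After op 5 (commit): HEAD=dev@E [dev=E main=L]
After op 6 (reset): HEAD=dev@L [dev=L main=L]
After op 7 (merge): HEAD=dev@D [dev=D main=L]
commit A: parents=[]
commit D: parents=['L', 'L']
commit E: parents=['J']
commit J: parents=['A', 'L']
commit L: parents=['A', 'A']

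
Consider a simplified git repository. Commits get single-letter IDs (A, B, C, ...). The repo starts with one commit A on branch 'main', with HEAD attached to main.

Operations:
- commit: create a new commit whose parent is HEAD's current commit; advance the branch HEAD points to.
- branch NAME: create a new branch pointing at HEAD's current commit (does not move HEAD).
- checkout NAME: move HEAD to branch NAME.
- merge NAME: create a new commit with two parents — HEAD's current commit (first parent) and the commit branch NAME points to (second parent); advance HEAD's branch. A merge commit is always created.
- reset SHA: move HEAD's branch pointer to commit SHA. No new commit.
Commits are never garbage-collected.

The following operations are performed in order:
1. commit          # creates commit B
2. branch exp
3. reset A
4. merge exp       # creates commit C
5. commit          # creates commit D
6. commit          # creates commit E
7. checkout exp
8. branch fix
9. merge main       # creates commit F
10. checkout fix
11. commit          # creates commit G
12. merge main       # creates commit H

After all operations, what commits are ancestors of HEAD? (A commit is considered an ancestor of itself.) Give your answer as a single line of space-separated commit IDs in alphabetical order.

Answer: A B C D E G H

Derivation:
After op 1 (commit): HEAD=main@B [main=B]
After op 2 (branch): HEAD=main@B [exp=B main=B]
After op 3 (reset): HEAD=main@A [exp=B main=A]
After op 4 (merge): HEAD=main@C [exp=B main=C]
After op 5 (commit): HEAD=main@D [exp=B main=D]
After op 6 (commit): HEAD=main@E [exp=B main=E]
After op 7 (checkout): HEAD=exp@B [exp=B main=E]
After op 8 (branch): HEAD=exp@B [exp=B fix=B main=E]
After op 9 (merge): HEAD=exp@F [exp=F fix=B main=E]
After op 10 (checkout): HEAD=fix@B [exp=F fix=B main=E]
After op 11 (commit): HEAD=fix@G [exp=F fix=G main=E]
After op 12 (merge): HEAD=fix@H [exp=F fix=H main=E]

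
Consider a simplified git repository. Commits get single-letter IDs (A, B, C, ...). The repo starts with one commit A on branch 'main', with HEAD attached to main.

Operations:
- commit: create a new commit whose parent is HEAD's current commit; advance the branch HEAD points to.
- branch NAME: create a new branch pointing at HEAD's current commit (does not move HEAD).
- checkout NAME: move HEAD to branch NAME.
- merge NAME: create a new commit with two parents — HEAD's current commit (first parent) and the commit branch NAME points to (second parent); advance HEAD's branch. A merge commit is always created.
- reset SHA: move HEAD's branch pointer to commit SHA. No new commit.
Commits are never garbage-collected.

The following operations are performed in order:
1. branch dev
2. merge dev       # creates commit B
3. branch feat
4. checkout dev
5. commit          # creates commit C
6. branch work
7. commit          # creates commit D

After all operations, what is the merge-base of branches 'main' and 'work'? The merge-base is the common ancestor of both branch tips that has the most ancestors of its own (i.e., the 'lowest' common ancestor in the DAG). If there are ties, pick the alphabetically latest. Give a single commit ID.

After op 1 (branch): HEAD=main@A [dev=A main=A]
After op 2 (merge): HEAD=main@B [dev=A main=B]
After op 3 (branch): HEAD=main@B [dev=A feat=B main=B]
After op 4 (checkout): HEAD=dev@A [dev=A feat=B main=B]
After op 5 (commit): HEAD=dev@C [dev=C feat=B main=B]
After op 6 (branch): HEAD=dev@C [dev=C feat=B main=B work=C]
After op 7 (commit): HEAD=dev@D [dev=D feat=B main=B work=C]
ancestors(main=B): ['A', 'B']
ancestors(work=C): ['A', 'C']
common: ['A']

Answer: A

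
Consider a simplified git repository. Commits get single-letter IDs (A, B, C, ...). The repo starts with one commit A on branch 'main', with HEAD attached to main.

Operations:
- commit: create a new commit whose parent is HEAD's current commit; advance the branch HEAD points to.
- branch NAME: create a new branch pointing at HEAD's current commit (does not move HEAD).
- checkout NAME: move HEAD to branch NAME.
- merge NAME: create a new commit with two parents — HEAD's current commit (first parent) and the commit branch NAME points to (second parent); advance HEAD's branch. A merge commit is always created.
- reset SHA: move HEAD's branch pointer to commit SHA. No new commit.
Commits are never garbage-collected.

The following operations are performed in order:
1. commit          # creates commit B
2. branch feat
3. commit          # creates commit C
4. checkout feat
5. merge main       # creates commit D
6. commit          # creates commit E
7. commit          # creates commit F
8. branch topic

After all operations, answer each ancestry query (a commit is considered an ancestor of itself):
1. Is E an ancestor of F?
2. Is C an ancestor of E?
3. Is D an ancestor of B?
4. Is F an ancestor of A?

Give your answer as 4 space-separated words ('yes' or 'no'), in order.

Answer: yes yes no no

Derivation:
After op 1 (commit): HEAD=main@B [main=B]
After op 2 (branch): HEAD=main@B [feat=B main=B]
After op 3 (commit): HEAD=main@C [feat=B main=C]
After op 4 (checkout): HEAD=feat@B [feat=B main=C]
After op 5 (merge): HEAD=feat@D [feat=D main=C]
After op 6 (commit): HEAD=feat@E [feat=E main=C]
After op 7 (commit): HEAD=feat@F [feat=F main=C]
After op 8 (branch): HEAD=feat@F [feat=F main=C topic=F]
ancestors(F) = {A,B,C,D,E,F}; E in? yes
ancestors(E) = {A,B,C,D,E}; C in? yes
ancestors(B) = {A,B}; D in? no
ancestors(A) = {A}; F in? no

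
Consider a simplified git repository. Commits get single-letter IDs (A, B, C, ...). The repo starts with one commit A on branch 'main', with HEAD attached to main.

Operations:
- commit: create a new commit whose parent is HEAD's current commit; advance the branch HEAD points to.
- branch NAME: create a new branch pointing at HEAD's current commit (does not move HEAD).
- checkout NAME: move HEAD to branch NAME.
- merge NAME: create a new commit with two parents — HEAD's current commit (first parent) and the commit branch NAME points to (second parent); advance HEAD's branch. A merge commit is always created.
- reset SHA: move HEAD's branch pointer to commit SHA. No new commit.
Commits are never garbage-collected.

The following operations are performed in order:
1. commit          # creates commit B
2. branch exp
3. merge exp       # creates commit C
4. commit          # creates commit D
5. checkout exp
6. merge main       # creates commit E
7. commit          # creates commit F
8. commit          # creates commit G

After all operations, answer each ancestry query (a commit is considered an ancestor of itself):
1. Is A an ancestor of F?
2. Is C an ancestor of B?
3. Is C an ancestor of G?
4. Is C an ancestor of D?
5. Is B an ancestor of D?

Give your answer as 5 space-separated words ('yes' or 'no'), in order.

After op 1 (commit): HEAD=main@B [main=B]
After op 2 (branch): HEAD=main@B [exp=B main=B]
After op 3 (merge): HEAD=main@C [exp=B main=C]
After op 4 (commit): HEAD=main@D [exp=B main=D]
After op 5 (checkout): HEAD=exp@B [exp=B main=D]
After op 6 (merge): HEAD=exp@E [exp=E main=D]
After op 7 (commit): HEAD=exp@F [exp=F main=D]
After op 8 (commit): HEAD=exp@G [exp=G main=D]
ancestors(F) = {A,B,C,D,E,F}; A in? yes
ancestors(B) = {A,B}; C in? no
ancestors(G) = {A,B,C,D,E,F,G}; C in? yes
ancestors(D) = {A,B,C,D}; C in? yes
ancestors(D) = {A,B,C,D}; B in? yes

Answer: yes no yes yes yes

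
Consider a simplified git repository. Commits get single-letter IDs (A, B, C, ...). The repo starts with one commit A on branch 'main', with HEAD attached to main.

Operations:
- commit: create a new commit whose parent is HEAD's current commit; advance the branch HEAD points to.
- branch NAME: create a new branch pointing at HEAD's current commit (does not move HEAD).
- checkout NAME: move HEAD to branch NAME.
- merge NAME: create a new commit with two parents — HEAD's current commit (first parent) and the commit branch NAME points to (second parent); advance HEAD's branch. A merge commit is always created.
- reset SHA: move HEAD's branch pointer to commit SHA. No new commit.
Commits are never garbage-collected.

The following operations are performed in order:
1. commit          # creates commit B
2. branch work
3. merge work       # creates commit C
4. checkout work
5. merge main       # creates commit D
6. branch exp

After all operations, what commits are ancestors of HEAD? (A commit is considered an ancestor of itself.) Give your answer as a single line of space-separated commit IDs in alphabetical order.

Answer: A B C D

Derivation:
After op 1 (commit): HEAD=main@B [main=B]
After op 2 (branch): HEAD=main@B [main=B work=B]
After op 3 (merge): HEAD=main@C [main=C work=B]
After op 4 (checkout): HEAD=work@B [main=C work=B]
After op 5 (merge): HEAD=work@D [main=C work=D]
After op 6 (branch): HEAD=work@D [exp=D main=C work=D]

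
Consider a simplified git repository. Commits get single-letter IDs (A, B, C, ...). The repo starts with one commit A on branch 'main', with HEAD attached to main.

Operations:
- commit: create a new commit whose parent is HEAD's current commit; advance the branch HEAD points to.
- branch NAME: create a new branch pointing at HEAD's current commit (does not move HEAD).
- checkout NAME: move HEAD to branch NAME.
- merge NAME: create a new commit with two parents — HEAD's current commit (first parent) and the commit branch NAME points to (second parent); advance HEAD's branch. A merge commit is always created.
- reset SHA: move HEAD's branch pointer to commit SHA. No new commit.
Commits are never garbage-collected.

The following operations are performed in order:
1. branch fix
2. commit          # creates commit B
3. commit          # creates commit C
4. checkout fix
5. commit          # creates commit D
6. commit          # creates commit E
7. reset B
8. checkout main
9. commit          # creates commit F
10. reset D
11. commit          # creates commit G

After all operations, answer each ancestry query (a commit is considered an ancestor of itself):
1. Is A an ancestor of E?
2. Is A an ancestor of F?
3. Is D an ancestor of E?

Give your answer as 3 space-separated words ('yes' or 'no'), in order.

Answer: yes yes yes

Derivation:
After op 1 (branch): HEAD=main@A [fix=A main=A]
After op 2 (commit): HEAD=main@B [fix=A main=B]
After op 3 (commit): HEAD=main@C [fix=A main=C]
After op 4 (checkout): HEAD=fix@A [fix=A main=C]
After op 5 (commit): HEAD=fix@D [fix=D main=C]
After op 6 (commit): HEAD=fix@E [fix=E main=C]
After op 7 (reset): HEAD=fix@B [fix=B main=C]
After op 8 (checkout): HEAD=main@C [fix=B main=C]
After op 9 (commit): HEAD=main@F [fix=B main=F]
After op 10 (reset): HEAD=main@D [fix=B main=D]
After op 11 (commit): HEAD=main@G [fix=B main=G]
ancestors(E) = {A,D,E}; A in? yes
ancestors(F) = {A,B,C,F}; A in? yes
ancestors(E) = {A,D,E}; D in? yes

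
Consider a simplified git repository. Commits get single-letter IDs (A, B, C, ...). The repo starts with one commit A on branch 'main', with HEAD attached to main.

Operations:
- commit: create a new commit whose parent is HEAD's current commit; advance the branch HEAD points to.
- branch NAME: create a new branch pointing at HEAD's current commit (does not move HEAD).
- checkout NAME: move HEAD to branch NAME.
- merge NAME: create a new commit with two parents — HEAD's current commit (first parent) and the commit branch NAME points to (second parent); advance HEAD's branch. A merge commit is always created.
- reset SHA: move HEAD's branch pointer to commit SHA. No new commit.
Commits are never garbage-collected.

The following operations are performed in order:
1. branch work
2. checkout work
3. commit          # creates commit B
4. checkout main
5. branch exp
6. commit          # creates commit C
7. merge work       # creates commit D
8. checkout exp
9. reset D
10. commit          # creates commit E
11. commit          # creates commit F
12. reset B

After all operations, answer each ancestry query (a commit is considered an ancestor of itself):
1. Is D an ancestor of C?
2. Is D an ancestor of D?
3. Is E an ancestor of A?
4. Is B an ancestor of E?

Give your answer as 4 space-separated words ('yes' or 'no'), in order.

Answer: no yes no yes

Derivation:
After op 1 (branch): HEAD=main@A [main=A work=A]
After op 2 (checkout): HEAD=work@A [main=A work=A]
After op 3 (commit): HEAD=work@B [main=A work=B]
After op 4 (checkout): HEAD=main@A [main=A work=B]
After op 5 (branch): HEAD=main@A [exp=A main=A work=B]
After op 6 (commit): HEAD=main@C [exp=A main=C work=B]
After op 7 (merge): HEAD=main@D [exp=A main=D work=B]
After op 8 (checkout): HEAD=exp@A [exp=A main=D work=B]
After op 9 (reset): HEAD=exp@D [exp=D main=D work=B]
After op 10 (commit): HEAD=exp@E [exp=E main=D work=B]
After op 11 (commit): HEAD=exp@F [exp=F main=D work=B]
After op 12 (reset): HEAD=exp@B [exp=B main=D work=B]
ancestors(C) = {A,C}; D in? no
ancestors(D) = {A,B,C,D}; D in? yes
ancestors(A) = {A}; E in? no
ancestors(E) = {A,B,C,D,E}; B in? yes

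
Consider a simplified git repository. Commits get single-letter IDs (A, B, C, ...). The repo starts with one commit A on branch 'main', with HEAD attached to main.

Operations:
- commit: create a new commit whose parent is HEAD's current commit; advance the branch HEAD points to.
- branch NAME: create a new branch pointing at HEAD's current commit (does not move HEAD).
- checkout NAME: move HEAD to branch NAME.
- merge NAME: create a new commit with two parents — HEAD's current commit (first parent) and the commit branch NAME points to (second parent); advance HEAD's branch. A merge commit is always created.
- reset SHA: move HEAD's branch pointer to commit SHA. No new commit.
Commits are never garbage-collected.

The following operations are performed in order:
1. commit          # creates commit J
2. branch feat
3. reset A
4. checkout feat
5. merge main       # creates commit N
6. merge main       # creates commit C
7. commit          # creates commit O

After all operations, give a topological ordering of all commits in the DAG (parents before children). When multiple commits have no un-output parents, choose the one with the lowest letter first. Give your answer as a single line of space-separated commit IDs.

After op 1 (commit): HEAD=main@J [main=J]
After op 2 (branch): HEAD=main@J [feat=J main=J]
After op 3 (reset): HEAD=main@A [feat=J main=A]
After op 4 (checkout): HEAD=feat@J [feat=J main=A]
After op 5 (merge): HEAD=feat@N [feat=N main=A]
After op 6 (merge): HEAD=feat@C [feat=C main=A]
After op 7 (commit): HEAD=feat@O [feat=O main=A]
commit A: parents=[]
commit C: parents=['N', 'A']
commit J: parents=['A']
commit N: parents=['J', 'A']
commit O: parents=['C']

Answer: A J N C O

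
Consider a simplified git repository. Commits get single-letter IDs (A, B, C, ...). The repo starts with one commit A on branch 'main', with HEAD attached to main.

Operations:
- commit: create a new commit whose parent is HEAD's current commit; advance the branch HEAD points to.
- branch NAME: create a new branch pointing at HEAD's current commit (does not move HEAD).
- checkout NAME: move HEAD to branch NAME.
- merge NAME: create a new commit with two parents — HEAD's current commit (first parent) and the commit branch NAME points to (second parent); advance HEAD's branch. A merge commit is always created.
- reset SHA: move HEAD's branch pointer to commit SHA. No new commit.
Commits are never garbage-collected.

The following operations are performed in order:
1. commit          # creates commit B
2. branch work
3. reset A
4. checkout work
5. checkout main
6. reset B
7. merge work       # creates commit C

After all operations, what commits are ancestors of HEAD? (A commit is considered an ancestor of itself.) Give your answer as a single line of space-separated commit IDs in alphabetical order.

Answer: A B C

Derivation:
After op 1 (commit): HEAD=main@B [main=B]
After op 2 (branch): HEAD=main@B [main=B work=B]
After op 3 (reset): HEAD=main@A [main=A work=B]
After op 4 (checkout): HEAD=work@B [main=A work=B]
After op 5 (checkout): HEAD=main@A [main=A work=B]
After op 6 (reset): HEAD=main@B [main=B work=B]
After op 7 (merge): HEAD=main@C [main=C work=B]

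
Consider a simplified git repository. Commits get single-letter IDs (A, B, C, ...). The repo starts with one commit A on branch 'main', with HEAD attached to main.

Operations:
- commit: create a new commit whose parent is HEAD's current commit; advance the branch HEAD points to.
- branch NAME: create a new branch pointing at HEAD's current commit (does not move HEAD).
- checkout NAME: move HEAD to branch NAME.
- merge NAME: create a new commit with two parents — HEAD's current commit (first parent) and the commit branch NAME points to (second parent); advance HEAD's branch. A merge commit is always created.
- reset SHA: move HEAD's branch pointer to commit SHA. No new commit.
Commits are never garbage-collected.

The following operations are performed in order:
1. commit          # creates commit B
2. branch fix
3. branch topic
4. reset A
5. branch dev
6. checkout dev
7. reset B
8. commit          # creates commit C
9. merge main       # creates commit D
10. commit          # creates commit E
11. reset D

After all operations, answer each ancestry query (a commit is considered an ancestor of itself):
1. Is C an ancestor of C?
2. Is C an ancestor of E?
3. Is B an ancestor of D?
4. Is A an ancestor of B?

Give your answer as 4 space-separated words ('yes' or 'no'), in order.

After op 1 (commit): HEAD=main@B [main=B]
After op 2 (branch): HEAD=main@B [fix=B main=B]
After op 3 (branch): HEAD=main@B [fix=B main=B topic=B]
After op 4 (reset): HEAD=main@A [fix=B main=A topic=B]
After op 5 (branch): HEAD=main@A [dev=A fix=B main=A topic=B]
After op 6 (checkout): HEAD=dev@A [dev=A fix=B main=A topic=B]
After op 7 (reset): HEAD=dev@B [dev=B fix=B main=A topic=B]
After op 8 (commit): HEAD=dev@C [dev=C fix=B main=A topic=B]
After op 9 (merge): HEAD=dev@D [dev=D fix=B main=A topic=B]
After op 10 (commit): HEAD=dev@E [dev=E fix=B main=A topic=B]
After op 11 (reset): HEAD=dev@D [dev=D fix=B main=A topic=B]
ancestors(C) = {A,B,C}; C in? yes
ancestors(E) = {A,B,C,D,E}; C in? yes
ancestors(D) = {A,B,C,D}; B in? yes
ancestors(B) = {A,B}; A in? yes

Answer: yes yes yes yes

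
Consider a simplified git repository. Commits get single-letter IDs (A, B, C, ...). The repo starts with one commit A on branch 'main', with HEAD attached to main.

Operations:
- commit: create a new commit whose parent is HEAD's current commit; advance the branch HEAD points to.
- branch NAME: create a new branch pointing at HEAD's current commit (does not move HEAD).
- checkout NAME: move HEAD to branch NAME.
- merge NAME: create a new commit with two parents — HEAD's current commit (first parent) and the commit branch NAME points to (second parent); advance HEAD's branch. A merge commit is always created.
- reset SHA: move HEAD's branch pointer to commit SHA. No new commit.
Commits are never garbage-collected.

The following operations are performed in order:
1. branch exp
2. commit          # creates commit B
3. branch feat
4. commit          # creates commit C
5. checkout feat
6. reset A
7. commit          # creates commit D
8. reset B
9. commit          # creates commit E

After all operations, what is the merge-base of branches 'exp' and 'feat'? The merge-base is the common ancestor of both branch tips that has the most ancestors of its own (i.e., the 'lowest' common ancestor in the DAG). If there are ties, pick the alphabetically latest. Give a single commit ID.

Answer: A

Derivation:
After op 1 (branch): HEAD=main@A [exp=A main=A]
After op 2 (commit): HEAD=main@B [exp=A main=B]
After op 3 (branch): HEAD=main@B [exp=A feat=B main=B]
After op 4 (commit): HEAD=main@C [exp=A feat=B main=C]
After op 5 (checkout): HEAD=feat@B [exp=A feat=B main=C]
After op 6 (reset): HEAD=feat@A [exp=A feat=A main=C]
After op 7 (commit): HEAD=feat@D [exp=A feat=D main=C]
After op 8 (reset): HEAD=feat@B [exp=A feat=B main=C]
After op 9 (commit): HEAD=feat@E [exp=A feat=E main=C]
ancestors(exp=A): ['A']
ancestors(feat=E): ['A', 'B', 'E']
common: ['A']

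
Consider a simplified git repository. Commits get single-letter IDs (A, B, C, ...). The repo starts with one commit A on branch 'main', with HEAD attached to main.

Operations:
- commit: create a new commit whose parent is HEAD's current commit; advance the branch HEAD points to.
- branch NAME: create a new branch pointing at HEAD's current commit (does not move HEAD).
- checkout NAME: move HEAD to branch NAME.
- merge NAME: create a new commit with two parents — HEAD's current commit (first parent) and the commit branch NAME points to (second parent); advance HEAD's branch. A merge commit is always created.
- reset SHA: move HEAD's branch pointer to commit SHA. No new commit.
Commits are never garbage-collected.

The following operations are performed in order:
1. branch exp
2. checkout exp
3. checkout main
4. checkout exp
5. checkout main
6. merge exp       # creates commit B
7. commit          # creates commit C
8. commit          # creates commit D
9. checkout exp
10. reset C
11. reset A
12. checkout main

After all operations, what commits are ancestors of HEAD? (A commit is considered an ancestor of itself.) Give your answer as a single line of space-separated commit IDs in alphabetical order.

Answer: A B C D

Derivation:
After op 1 (branch): HEAD=main@A [exp=A main=A]
After op 2 (checkout): HEAD=exp@A [exp=A main=A]
After op 3 (checkout): HEAD=main@A [exp=A main=A]
After op 4 (checkout): HEAD=exp@A [exp=A main=A]
After op 5 (checkout): HEAD=main@A [exp=A main=A]
After op 6 (merge): HEAD=main@B [exp=A main=B]
After op 7 (commit): HEAD=main@C [exp=A main=C]
After op 8 (commit): HEAD=main@D [exp=A main=D]
After op 9 (checkout): HEAD=exp@A [exp=A main=D]
After op 10 (reset): HEAD=exp@C [exp=C main=D]
After op 11 (reset): HEAD=exp@A [exp=A main=D]
After op 12 (checkout): HEAD=main@D [exp=A main=D]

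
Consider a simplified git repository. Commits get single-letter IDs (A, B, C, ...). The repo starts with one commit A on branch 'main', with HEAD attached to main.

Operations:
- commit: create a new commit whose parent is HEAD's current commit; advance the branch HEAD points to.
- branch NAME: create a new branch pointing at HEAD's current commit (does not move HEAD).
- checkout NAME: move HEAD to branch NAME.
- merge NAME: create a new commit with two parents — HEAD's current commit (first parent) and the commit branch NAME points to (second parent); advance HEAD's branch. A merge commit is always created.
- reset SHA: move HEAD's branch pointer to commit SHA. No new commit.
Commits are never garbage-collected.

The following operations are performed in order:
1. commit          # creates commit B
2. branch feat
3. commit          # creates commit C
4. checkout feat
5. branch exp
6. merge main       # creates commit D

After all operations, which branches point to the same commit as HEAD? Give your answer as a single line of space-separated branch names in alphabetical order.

Answer: feat

Derivation:
After op 1 (commit): HEAD=main@B [main=B]
After op 2 (branch): HEAD=main@B [feat=B main=B]
After op 3 (commit): HEAD=main@C [feat=B main=C]
After op 4 (checkout): HEAD=feat@B [feat=B main=C]
After op 5 (branch): HEAD=feat@B [exp=B feat=B main=C]
After op 6 (merge): HEAD=feat@D [exp=B feat=D main=C]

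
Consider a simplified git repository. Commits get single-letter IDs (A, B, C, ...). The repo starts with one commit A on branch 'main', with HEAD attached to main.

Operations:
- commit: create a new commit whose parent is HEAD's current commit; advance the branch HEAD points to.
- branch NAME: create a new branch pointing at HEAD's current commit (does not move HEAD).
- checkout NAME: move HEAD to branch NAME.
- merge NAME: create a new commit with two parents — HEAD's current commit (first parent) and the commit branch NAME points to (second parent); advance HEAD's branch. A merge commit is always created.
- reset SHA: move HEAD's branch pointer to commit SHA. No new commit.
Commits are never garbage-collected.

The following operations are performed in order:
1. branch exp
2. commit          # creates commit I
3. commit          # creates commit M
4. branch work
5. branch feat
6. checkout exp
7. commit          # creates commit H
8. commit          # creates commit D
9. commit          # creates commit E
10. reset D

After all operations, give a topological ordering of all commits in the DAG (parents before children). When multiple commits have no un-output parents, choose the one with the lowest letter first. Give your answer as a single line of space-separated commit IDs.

Answer: A H D E I M

Derivation:
After op 1 (branch): HEAD=main@A [exp=A main=A]
After op 2 (commit): HEAD=main@I [exp=A main=I]
After op 3 (commit): HEAD=main@M [exp=A main=M]
After op 4 (branch): HEAD=main@M [exp=A main=M work=M]
After op 5 (branch): HEAD=main@M [exp=A feat=M main=M work=M]
After op 6 (checkout): HEAD=exp@A [exp=A feat=M main=M work=M]
After op 7 (commit): HEAD=exp@H [exp=H feat=M main=M work=M]
After op 8 (commit): HEAD=exp@D [exp=D feat=M main=M work=M]
After op 9 (commit): HEAD=exp@E [exp=E feat=M main=M work=M]
After op 10 (reset): HEAD=exp@D [exp=D feat=M main=M work=M]
commit A: parents=[]
commit D: parents=['H']
commit E: parents=['D']
commit H: parents=['A']
commit I: parents=['A']
commit M: parents=['I']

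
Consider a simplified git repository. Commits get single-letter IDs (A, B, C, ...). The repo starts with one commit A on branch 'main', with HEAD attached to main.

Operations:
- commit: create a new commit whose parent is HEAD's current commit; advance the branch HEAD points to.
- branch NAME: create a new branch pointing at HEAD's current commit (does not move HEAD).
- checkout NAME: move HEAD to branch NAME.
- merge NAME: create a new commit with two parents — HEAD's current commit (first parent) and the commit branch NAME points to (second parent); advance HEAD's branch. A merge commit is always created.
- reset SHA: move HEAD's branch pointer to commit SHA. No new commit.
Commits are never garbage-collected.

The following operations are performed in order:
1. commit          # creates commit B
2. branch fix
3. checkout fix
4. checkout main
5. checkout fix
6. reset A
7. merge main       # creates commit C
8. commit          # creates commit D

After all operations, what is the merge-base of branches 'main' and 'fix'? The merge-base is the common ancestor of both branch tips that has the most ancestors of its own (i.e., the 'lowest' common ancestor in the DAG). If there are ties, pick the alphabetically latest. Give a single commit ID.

Answer: B

Derivation:
After op 1 (commit): HEAD=main@B [main=B]
After op 2 (branch): HEAD=main@B [fix=B main=B]
After op 3 (checkout): HEAD=fix@B [fix=B main=B]
After op 4 (checkout): HEAD=main@B [fix=B main=B]
After op 5 (checkout): HEAD=fix@B [fix=B main=B]
After op 6 (reset): HEAD=fix@A [fix=A main=B]
After op 7 (merge): HEAD=fix@C [fix=C main=B]
After op 8 (commit): HEAD=fix@D [fix=D main=B]
ancestors(main=B): ['A', 'B']
ancestors(fix=D): ['A', 'B', 'C', 'D']
common: ['A', 'B']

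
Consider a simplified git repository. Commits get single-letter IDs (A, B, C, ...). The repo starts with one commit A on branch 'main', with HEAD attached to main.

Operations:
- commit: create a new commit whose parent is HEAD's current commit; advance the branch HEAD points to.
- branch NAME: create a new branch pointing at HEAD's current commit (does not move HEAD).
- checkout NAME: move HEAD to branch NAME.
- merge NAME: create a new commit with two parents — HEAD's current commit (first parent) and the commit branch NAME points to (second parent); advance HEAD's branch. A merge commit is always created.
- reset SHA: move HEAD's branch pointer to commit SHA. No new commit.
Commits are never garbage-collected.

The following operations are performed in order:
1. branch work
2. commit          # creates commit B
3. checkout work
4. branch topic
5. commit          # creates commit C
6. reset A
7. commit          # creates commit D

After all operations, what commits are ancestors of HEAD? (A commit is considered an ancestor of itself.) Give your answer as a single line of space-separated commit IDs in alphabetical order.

Answer: A D

Derivation:
After op 1 (branch): HEAD=main@A [main=A work=A]
After op 2 (commit): HEAD=main@B [main=B work=A]
After op 3 (checkout): HEAD=work@A [main=B work=A]
After op 4 (branch): HEAD=work@A [main=B topic=A work=A]
After op 5 (commit): HEAD=work@C [main=B topic=A work=C]
After op 6 (reset): HEAD=work@A [main=B topic=A work=A]
After op 7 (commit): HEAD=work@D [main=B topic=A work=D]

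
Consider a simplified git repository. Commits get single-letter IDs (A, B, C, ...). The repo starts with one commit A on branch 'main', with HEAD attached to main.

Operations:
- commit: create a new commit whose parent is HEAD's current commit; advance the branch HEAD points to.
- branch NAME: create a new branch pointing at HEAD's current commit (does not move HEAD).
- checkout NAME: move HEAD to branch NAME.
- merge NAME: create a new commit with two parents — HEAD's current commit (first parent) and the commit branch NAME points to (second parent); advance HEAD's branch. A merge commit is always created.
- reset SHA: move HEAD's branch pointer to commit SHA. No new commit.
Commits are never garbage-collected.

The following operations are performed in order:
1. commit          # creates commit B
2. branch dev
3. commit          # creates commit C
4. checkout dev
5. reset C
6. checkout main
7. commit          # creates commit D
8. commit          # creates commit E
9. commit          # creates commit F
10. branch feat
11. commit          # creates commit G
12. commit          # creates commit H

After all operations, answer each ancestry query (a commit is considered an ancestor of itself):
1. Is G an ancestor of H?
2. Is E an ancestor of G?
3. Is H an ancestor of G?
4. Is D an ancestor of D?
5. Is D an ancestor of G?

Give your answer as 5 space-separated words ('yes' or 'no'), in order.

After op 1 (commit): HEAD=main@B [main=B]
After op 2 (branch): HEAD=main@B [dev=B main=B]
After op 3 (commit): HEAD=main@C [dev=B main=C]
After op 4 (checkout): HEAD=dev@B [dev=B main=C]
After op 5 (reset): HEAD=dev@C [dev=C main=C]
After op 6 (checkout): HEAD=main@C [dev=C main=C]
After op 7 (commit): HEAD=main@D [dev=C main=D]
After op 8 (commit): HEAD=main@E [dev=C main=E]
After op 9 (commit): HEAD=main@F [dev=C main=F]
After op 10 (branch): HEAD=main@F [dev=C feat=F main=F]
After op 11 (commit): HEAD=main@G [dev=C feat=F main=G]
After op 12 (commit): HEAD=main@H [dev=C feat=F main=H]
ancestors(H) = {A,B,C,D,E,F,G,H}; G in? yes
ancestors(G) = {A,B,C,D,E,F,G}; E in? yes
ancestors(G) = {A,B,C,D,E,F,G}; H in? no
ancestors(D) = {A,B,C,D}; D in? yes
ancestors(G) = {A,B,C,D,E,F,G}; D in? yes

Answer: yes yes no yes yes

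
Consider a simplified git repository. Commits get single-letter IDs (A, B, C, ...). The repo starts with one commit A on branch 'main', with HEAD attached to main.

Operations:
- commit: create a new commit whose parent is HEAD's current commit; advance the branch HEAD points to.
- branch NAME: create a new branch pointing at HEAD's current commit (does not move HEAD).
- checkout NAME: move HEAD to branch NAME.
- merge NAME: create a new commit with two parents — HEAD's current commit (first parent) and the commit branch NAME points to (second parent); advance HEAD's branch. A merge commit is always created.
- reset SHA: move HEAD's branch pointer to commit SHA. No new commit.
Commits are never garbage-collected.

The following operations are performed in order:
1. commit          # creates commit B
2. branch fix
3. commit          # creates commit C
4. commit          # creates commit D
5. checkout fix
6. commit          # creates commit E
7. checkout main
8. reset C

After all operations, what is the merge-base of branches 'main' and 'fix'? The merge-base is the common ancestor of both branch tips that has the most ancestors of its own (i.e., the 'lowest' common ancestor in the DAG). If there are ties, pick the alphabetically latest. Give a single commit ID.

After op 1 (commit): HEAD=main@B [main=B]
After op 2 (branch): HEAD=main@B [fix=B main=B]
After op 3 (commit): HEAD=main@C [fix=B main=C]
After op 4 (commit): HEAD=main@D [fix=B main=D]
After op 5 (checkout): HEAD=fix@B [fix=B main=D]
After op 6 (commit): HEAD=fix@E [fix=E main=D]
After op 7 (checkout): HEAD=main@D [fix=E main=D]
After op 8 (reset): HEAD=main@C [fix=E main=C]
ancestors(main=C): ['A', 'B', 'C']
ancestors(fix=E): ['A', 'B', 'E']
common: ['A', 'B']

Answer: B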